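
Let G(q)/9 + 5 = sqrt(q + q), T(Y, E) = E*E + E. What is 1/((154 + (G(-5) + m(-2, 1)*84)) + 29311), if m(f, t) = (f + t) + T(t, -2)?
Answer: 14752/435243413 - 9*I*sqrt(10)/870486826 ≈ 3.3894e-5 - 3.2695e-8*I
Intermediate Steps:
T(Y, E) = E + E**2 (T(Y, E) = E**2 + E = E + E**2)
G(q) = -45 + 9*sqrt(2)*sqrt(q) (G(q) = -45 + 9*sqrt(q + q) = -45 + 9*sqrt(2*q) = -45 + 9*(sqrt(2)*sqrt(q)) = -45 + 9*sqrt(2)*sqrt(q))
m(f, t) = 2 + f + t (m(f, t) = (f + t) - 2*(1 - 2) = (f + t) - 2*(-1) = (f + t) + 2 = 2 + f + t)
1/((154 + (G(-5) + m(-2, 1)*84)) + 29311) = 1/((154 + ((-45 + 9*sqrt(2)*sqrt(-5)) + (2 - 2 + 1)*84)) + 29311) = 1/((154 + ((-45 + 9*sqrt(2)*(I*sqrt(5))) + 1*84)) + 29311) = 1/((154 + ((-45 + 9*I*sqrt(10)) + 84)) + 29311) = 1/((154 + (39 + 9*I*sqrt(10))) + 29311) = 1/((193 + 9*I*sqrt(10)) + 29311) = 1/(29504 + 9*I*sqrt(10))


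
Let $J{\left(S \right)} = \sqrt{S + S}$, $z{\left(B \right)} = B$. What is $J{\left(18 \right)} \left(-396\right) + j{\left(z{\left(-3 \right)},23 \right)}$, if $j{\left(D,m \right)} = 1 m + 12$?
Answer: $-2341$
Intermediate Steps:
$j{\left(D,m \right)} = 12 + m$ ($j{\left(D,m \right)} = m + 12 = 12 + m$)
$J{\left(S \right)} = \sqrt{2} \sqrt{S}$ ($J{\left(S \right)} = \sqrt{2 S} = \sqrt{2} \sqrt{S}$)
$J{\left(18 \right)} \left(-396\right) + j{\left(z{\left(-3 \right)},23 \right)} = \sqrt{2} \sqrt{18} \left(-396\right) + \left(12 + 23\right) = \sqrt{2} \cdot 3 \sqrt{2} \left(-396\right) + 35 = 6 \left(-396\right) + 35 = -2376 + 35 = -2341$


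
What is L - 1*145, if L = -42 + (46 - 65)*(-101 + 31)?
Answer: 1143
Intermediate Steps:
L = 1288 (L = -42 - 19*(-70) = -42 + 1330 = 1288)
L - 1*145 = 1288 - 1*145 = 1288 - 145 = 1143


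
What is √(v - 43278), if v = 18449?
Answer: I*√24829 ≈ 157.57*I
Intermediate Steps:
√(v - 43278) = √(18449 - 43278) = √(-24829) = I*√24829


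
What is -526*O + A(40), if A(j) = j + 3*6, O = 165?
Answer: -86732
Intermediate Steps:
A(j) = 18 + j (A(j) = j + 18 = 18 + j)
-526*O + A(40) = -526*165 + (18 + 40) = -86790 + 58 = -86732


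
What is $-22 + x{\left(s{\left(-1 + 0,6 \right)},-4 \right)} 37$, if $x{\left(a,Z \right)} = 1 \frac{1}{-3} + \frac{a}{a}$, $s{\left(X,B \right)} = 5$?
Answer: $\frac{8}{3} \approx 2.6667$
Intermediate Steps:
$x{\left(a,Z \right)} = \frac{2}{3}$ ($x{\left(a,Z \right)} = 1 \left(- \frac{1}{3}\right) + 1 = - \frac{1}{3} + 1 = \frac{2}{3}$)
$-22 + x{\left(s{\left(-1 + 0,6 \right)},-4 \right)} 37 = -22 + \frac{2}{3} \cdot 37 = -22 + \frac{74}{3} = \frac{8}{3}$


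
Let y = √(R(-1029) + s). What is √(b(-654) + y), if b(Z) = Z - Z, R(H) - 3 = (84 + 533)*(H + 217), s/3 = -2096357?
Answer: 2^(¾)*848759^(¼)*√I ≈ 36.096 + 36.096*I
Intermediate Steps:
s = -6289071 (s = 3*(-2096357) = -6289071)
R(H) = 133892 + 617*H (R(H) = 3 + (84 + 533)*(H + 217) = 3 + 617*(217 + H) = 3 + (133889 + 617*H) = 133892 + 617*H)
b(Z) = 0
y = 2*I*√1697518 (y = √((133892 + 617*(-1029)) - 6289071) = √((133892 - 634893) - 6289071) = √(-501001 - 6289071) = √(-6790072) = 2*I*√1697518 ≈ 2605.8*I)
√(b(-654) + y) = √(0 + 2*I*√1697518) = √(2*I*√1697518) = 2^(¾)*848759^(¼)*√I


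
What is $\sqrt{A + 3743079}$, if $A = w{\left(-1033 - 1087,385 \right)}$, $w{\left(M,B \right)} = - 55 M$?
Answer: $\sqrt{3859679} \approx 1964.6$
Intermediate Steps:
$A = 116600$ ($A = - 55 \left(-1033 - 1087\right) = \left(-55\right) \left(-2120\right) = 116600$)
$\sqrt{A + 3743079} = \sqrt{116600 + 3743079} = \sqrt{3859679}$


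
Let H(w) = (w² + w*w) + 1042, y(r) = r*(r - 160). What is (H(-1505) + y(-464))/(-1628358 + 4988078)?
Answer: 1205157/839930 ≈ 1.4348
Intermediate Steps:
y(r) = r*(-160 + r)
H(w) = 1042 + 2*w² (H(w) = (w² + w²) + 1042 = 2*w² + 1042 = 1042 + 2*w²)
(H(-1505) + y(-464))/(-1628358 + 4988078) = ((1042 + 2*(-1505)²) - 464*(-160 - 464))/(-1628358 + 4988078) = ((1042 + 2*2265025) - 464*(-624))/3359720 = ((1042 + 4530050) + 289536)*(1/3359720) = (4531092 + 289536)*(1/3359720) = 4820628*(1/3359720) = 1205157/839930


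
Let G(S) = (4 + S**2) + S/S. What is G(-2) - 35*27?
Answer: -936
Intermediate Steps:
G(S) = 5 + S**2 (G(S) = (4 + S**2) + 1 = 5 + S**2)
G(-2) - 35*27 = (5 + (-2)**2) - 35*27 = (5 + 4) - 945 = 9 - 945 = -936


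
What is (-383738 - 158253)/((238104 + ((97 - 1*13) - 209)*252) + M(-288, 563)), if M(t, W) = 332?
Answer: -541991/206936 ≈ -2.6191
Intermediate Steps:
(-383738 - 158253)/((238104 + ((97 - 1*13) - 209)*252) + M(-288, 563)) = (-383738 - 158253)/((238104 + ((97 - 1*13) - 209)*252) + 332) = -541991/((238104 + ((97 - 13) - 209)*252) + 332) = -541991/((238104 + (84 - 209)*252) + 332) = -541991/((238104 - 125*252) + 332) = -541991/((238104 - 31500) + 332) = -541991/(206604 + 332) = -541991/206936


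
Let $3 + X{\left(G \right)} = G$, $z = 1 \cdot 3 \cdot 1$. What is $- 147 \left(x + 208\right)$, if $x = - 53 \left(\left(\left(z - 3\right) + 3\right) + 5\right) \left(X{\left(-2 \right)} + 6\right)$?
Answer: $31752$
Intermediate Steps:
$z = 3$ ($z = 3 \cdot 1 = 3$)
$X{\left(G \right)} = -3 + G$
$x = -424$ ($x = - 53 \left(\left(\left(3 - 3\right) + 3\right) + 5\right) \left(\left(-3 - 2\right) + 6\right) = - 53 \left(\left(0 + 3\right) + 5\right) \left(-5 + 6\right) = - 53 \left(3 + 5\right) 1 = - 53 \cdot 8 \cdot 1 = \left(-53\right) 8 = -424$)
$- 147 \left(x + 208\right) = - 147 \left(-424 + 208\right) = \left(-147\right) \left(-216\right) = 31752$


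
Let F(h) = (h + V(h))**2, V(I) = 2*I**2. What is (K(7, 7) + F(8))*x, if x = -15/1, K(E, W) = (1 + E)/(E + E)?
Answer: -1942140/7 ≈ -2.7745e+5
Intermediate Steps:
K(E, W) = (1 + E)/(2*E) (K(E, W) = (1 + E)/((2*E)) = (1 + E)*(1/(2*E)) = (1 + E)/(2*E))
x = -15 (x = -15*1 = -15)
F(h) = (h + 2*h**2)**2
(K(7, 7) + F(8))*x = ((1/2)*(1 + 7)/7 + 8**2*(1 + 2*8)**2)*(-15) = ((1/2)*(1/7)*8 + 64*(1 + 16)**2)*(-15) = (4/7 + 64*17**2)*(-15) = (4/7 + 64*289)*(-15) = (4/7 + 18496)*(-15) = (129476/7)*(-15) = -1942140/7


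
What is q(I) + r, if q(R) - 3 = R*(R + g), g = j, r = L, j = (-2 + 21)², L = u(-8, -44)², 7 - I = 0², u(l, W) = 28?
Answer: 3363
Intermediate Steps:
I = 7 (I = 7 - 1*0² = 7 - 1*0 = 7 + 0 = 7)
L = 784 (L = 28² = 784)
j = 361 (j = 19² = 361)
r = 784
g = 361
q(R) = 3 + R*(361 + R) (q(R) = 3 + R*(R + 361) = 3 + R*(361 + R))
q(I) + r = (3 + 7² + 361*7) + 784 = (3 + 49 + 2527) + 784 = 2579 + 784 = 3363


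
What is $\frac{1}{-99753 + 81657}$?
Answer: $- \frac{1}{18096} \approx -5.5261 \cdot 10^{-5}$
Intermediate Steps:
$\frac{1}{-99753 + 81657} = \frac{1}{-18096} = - \frac{1}{18096}$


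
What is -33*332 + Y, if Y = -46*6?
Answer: -11232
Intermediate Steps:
Y = -276
-33*332 + Y = -33*332 - 276 = -10956 - 276 = -11232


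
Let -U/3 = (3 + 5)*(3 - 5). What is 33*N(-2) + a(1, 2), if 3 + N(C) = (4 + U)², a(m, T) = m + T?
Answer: 89136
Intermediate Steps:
a(m, T) = T + m
U = 48 (U = -3*(3 + 5)*(3 - 5) = -24*(-2) = -3*(-16) = 48)
N(C) = 2701 (N(C) = -3 + (4 + 48)² = -3 + 52² = -3 + 2704 = 2701)
33*N(-2) + a(1, 2) = 33*2701 + (2 + 1) = 89133 + 3 = 89136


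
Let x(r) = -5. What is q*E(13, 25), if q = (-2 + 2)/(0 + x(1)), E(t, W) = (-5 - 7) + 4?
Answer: 0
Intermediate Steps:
E(t, W) = -8 (E(t, W) = -12 + 4 = -8)
q = 0 (q = (-2 + 2)/(0 - 5) = 0/(-5) = 0*(-⅕) = 0)
q*E(13, 25) = 0*(-8) = 0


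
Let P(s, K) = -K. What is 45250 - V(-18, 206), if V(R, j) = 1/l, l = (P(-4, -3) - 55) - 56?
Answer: 4887001/108 ≈ 45250.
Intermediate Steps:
l = -108 (l = (-1*(-3) - 55) - 56 = (3 - 55) - 56 = -52 - 56 = -108)
V(R, j) = -1/108 (V(R, j) = 1/(-108) = -1/108)
45250 - V(-18, 206) = 45250 - 1*(-1/108) = 45250 + 1/108 = 4887001/108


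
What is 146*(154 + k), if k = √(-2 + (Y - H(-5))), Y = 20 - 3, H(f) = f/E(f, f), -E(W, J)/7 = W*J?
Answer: 22484 + 292*√4585/35 ≈ 23049.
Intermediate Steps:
E(W, J) = -7*J*W (E(W, J) = -7*W*J = -7*J*W)
H(f) = -1/(7*f) (H(f) = f/((-7*f*f)) = f/((-7*f²)) = f*(-1/(7*f²)) = -1/(7*f))
Y = 17
k = 2*√4585/35 (k = √(-2 + (17 - (-1)/(7*(-5)))) = √(-2 + (17 - (-1)*(-1)/(7*5))) = √(-2 + (17 - 1*1/35)) = √(-2 + (17 - 1/35)) = √(-2 + 594/35) = √(524/35) = 2*√4585/35 ≈ 3.8693)
146*(154 + k) = 146*(154 + 2*√4585/35) = 22484 + 292*√4585/35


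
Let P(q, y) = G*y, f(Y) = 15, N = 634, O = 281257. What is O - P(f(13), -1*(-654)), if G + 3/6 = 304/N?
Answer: 89162720/317 ≈ 2.8127e+5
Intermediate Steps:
G = -13/634 (G = -½ + 304/634 = -½ + 304*(1/634) = -½ + 152/317 = -13/634 ≈ -0.020505)
P(q, y) = -13*y/634
O - P(f(13), -1*(-654)) = 281257 - (-13)*(-1*(-654))/634 = 281257 - (-13)*654/634 = 281257 - 1*(-4251/317) = 281257 + 4251/317 = 89162720/317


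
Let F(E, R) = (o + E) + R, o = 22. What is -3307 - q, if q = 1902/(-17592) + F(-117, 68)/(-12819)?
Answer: -41430209699/12528436 ≈ -3306.9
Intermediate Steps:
F(E, R) = 22 + E + R (F(E, R) = (22 + E) + R = 22 + E + R)
q = -1328153/12528436 (q = 1902/(-17592) + (22 - 117 + 68)/(-12819) = 1902*(-1/17592) - 27*(-1/12819) = -317/2932 + 9/4273 = -1328153/12528436 ≈ -0.10601)
-3307 - q = -3307 - 1*(-1328153/12528436) = -3307 + 1328153/12528436 = -41430209699/12528436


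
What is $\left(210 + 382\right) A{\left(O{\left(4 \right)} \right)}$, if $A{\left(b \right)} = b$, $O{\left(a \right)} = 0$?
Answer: $0$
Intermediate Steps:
$\left(210 + 382\right) A{\left(O{\left(4 \right)} \right)} = \left(210 + 382\right) 0 = 592 \cdot 0 = 0$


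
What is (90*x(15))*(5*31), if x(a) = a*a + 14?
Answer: 3334050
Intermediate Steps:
x(a) = 14 + a² (x(a) = a² + 14 = 14 + a²)
(90*x(15))*(5*31) = (90*(14 + 15²))*(5*31) = (90*(14 + 225))*155 = (90*239)*155 = 21510*155 = 3334050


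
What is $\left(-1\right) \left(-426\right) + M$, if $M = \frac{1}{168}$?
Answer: $\frac{71569}{168} \approx 426.01$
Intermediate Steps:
$M = \frac{1}{168} \approx 0.0059524$
$\left(-1\right) \left(-426\right) + M = \left(-1\right) \left(-426\right) + \frac{1}{168} = 426 + \frac{1}{168} = \frac{71569}{168}$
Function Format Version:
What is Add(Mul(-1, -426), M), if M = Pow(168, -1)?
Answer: Rational(71569, 168) ≈ 426.01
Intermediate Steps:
M = Rational(1, 168) ≈ 0.0059524
Add(Mul(-1, -426), M) = Add(Mul(-1, -426), Rational(1, 168)) = Add(426, Rational(1, 168)) = Rational(71569, 168)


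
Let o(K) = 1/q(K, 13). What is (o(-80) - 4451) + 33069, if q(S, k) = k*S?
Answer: 29762719/1040 ≈ 28618.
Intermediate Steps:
q(S, k) = S*k
o(K) = 1/(13*K) (o(K) = 1/(K*13) = 1/(13*K))
(o(-80) - 4451) + 33069 = ((1/13)/(-80) - 4451) + 33069 = ((1/13)*(-1/80) - 4451) + 33069 = (-1/1040 - 4451) + 33069 = -4629041/1040 + 33069 = 29762719/1040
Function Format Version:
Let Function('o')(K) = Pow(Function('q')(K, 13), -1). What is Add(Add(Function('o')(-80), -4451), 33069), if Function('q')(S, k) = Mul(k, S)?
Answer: Rational(29762719, 1040) ≈ 28618.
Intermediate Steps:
Function('q')(S, k) = Mul(S, k)
Function('o')(K) = Mul(Rational(1, 13), Pow(K, -1)) (Function('o')(K) = Pow(Mul(K, 13), -1) = Pow(Mul(13, K), -1) = Mul(Rational(1, 13), Pow(K, -1)))
Add(Add(Function('o')(-80), -4451), 33069) = Add(Add(Mul(Rational(1, 13), Pow(-80, -1)), -4451), 33069) = Add(Add(Mul(Rational(1, 13), Rational(-1, 80)), -4451), 33069) = Add(Add(Rational(-1, 1040), -4451), 33069) = Add(Rational(-4629041, 1040), 33069) = Rational(29762719, 1040)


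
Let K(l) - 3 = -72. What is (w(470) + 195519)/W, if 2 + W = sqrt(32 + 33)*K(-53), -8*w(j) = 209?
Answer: 1563943/1237844 - 107912067*sqrt(65)/2475688 ≈ -350.16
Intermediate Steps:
w(j) = -209/8 (w(j) = -1/8*209 = -209/8)
K(l) = -69 (K(l) = 3 - 72 = -69)
W = -2 - 69*sqrt(65) (W = -2 + sqrt(32 + 33)*(-69) = -2 + sqrt(65)*(-69) = -2 - 69*sqrt(65) ≈ -558.30)
(w(470) + 195519)/W = (-209/8 + 195519)/(-2 - 69*sqrt(65)) = 1563943/(8*(-2 - 69*sqrt(65)))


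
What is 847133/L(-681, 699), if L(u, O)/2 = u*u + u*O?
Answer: -847133/24516 ≈ -34.554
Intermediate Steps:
L(u, O) = 2*u**2 + 2*O*u (L(u, O) = 2*(u*u + u*O) = 2*(u**2 + O*u) = 2*u**2 + 2*O*u)
847133/L(-681, 699) = 847133/((2*(-681)*(699 - 681))) = 847133/((2*(-681)*18)) = 847133/(-24516) = 847133*(-1/24516) = -847133/24516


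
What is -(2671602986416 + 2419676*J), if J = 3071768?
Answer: -10104286293584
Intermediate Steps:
-(2671602986416 + 2419676*J) = -2419676/(1/(3071768 + 1104116)) = -2419676/(1/4175884) = -2419676/1/4175884 = -2419676*4175884 = -10104286293584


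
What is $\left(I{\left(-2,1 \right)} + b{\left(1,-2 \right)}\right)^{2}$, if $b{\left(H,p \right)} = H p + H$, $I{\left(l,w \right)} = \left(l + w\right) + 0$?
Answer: $4$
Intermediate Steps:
$I{\left(l,w \right)} = l + w$
$b{\left(H,p \right)} = H + H p$
$\left(I{\left(-2,1 \right)} + b{\left(1,-2 \right)}\right)^{2} = \left(\left(-2 + 1\right) + 1 \left(1 - 2\right)\right)^{2} = \left(-1 + 1 \left(-1\right)\right)^{2} = \left(-1 - 1\right)^{2} = \left(-2\right)^{2} = 4$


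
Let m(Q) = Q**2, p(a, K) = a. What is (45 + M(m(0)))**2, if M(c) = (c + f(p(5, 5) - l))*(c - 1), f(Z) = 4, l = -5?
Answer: 1681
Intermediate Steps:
M(c) = (-1 + c)*(4 + c) (M(c) = (c + 4)*(c - 1) = (4 + c)*(-1 + c) = (-1 + c)*(4 + c))
(45 + M(m(0)))**2 = (45 + (-4 + (0**2)**2 + 3*0**2))**2 = (45 + (-4 + 0**2 + 3*0))**2 = (45 + (-4 + 0 + 0))**2 = (45 - 4)**2 = 41**2 = 1681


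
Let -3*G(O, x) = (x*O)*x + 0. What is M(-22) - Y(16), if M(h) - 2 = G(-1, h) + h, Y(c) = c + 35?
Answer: 271/3 ≈ 90.333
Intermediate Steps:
Y(c) = 35 + c
G(O, x) = -O*x²/3 (G(O, x) = -((x*O)*x + 0)/3 = -((O*x)*x + 0)/3 = -(O*x² + 0)/3 = -O*x²/3)
M(h) = 2 + h + h²/3 (M(h) = 2 + (-⅓*(-1)*h² + h) = 2 + (h²/3 + h) = 2 + (h + h²/3) = 2 + h + h²/3)
M(-22) - Y(16) = (2 - 22 + (⅓)*(-22)²) - (35 + 16) = (2 - 22 + (⅓)*484) - 1*51 = (2 - 22 + 484/3) - 51 = 424/3 - 51 = 271/3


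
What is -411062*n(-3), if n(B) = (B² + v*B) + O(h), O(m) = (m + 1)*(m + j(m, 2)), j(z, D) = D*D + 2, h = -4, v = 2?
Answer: 1233186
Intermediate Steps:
j(z, D) = 2 + D² (j(z, D) = D² + 2 = 2 + D²)
O(m) = (1 + m)*(6 + m) (O(m) = (m + 1)*(m + (2 + 2²)) = (1 + m)*(m + (2 + 4)) = (1 + m)*(m + 6) = (1 + m)*(6 + m))
n(B) = -6 + B² + 2*B (n(B) = (B² + 2*B) + (6 + (-4)² + 7*(-4)) = (B² + 2*B) + (6 + 16 - 28) = (B² + 2*B) - 6 = -6 + B² + 2*B)
-411062*n(-3) = -411062*(-6 + (-3)² + 2*(-3)) = -411062*(-6 + 9 - 6) = -411062*(-3) = 1233186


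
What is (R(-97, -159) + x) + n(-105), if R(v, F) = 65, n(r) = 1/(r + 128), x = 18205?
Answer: 420211/23 ≈ 18270.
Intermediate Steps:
n(r) = 1/(128 + r)
(R(-97, -159) + x) + n(-105) = (65 + 18205) + 1/(128 - 105) = 18270 + 1/23 = 420211/23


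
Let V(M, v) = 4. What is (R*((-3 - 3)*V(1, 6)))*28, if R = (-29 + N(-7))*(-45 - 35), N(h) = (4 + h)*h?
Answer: -430080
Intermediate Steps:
N(h) = h*(4 + h)
R = 640 (R = (-29 - 7*(4 - 7))*(-45 - 35) = (-29 - 7*(-3))*(-80) = (-29 + 21)*(-80) = -8*(-80) = 640)
(R*((-3 - 3)*V(1, 6)))*28 = (640*((-3 - 3)*4))*28 = (640*(-6*4))*28 = (640*(-24))*28 = -15360*28 = -430080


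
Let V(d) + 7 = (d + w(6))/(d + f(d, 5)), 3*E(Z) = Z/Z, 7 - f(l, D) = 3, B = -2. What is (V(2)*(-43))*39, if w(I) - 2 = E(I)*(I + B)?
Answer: 30745/3 ≈ 10248.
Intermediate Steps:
f(l, D) = 4 (f(l, D) = 7 - 1*3 = 7 - 3 = 4)
E(Z) = 1/3 (E(Z) = (Z/Z)/3 = (1/3)*1 = 1/3)
w(I) = 4/3 + I/3 (w(I) = 2 + (I - 2)/3 = 2 + (-2 + I)/3 = 2 + (-2/3 + I/3) = 4/3 + I/3)
V(d) = -7 + (10/3 + d)/(4 + d) (V(d) = -7 + (d + (4/3 + (1/3)*6))/(d + 4) = -7 + (d + (4/3 + 2))/(4 + d) = -7 + (d + 10/3)/(4 + d) = -7 + (10/3 + d)/(4 + d))
(V(2)*(-43))*39 = ((2*(-37 - 9*2)/(3*(4 + 2)))*(-43))*39 = (((2/3)*(-37 - 18)/6)*(-43))*39 = (((2/3)*(1/6)*(-55))*(-43))*39 = -55/9*(-43)*39 = (2365/9)*39 = 30745/3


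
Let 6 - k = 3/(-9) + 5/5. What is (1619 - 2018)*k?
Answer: -2128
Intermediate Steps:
k = 16/3 (k = 6 - (3/(-9) + 5/5) = 6 - (3*(-⅑) + 5*(⅕)) = 6 - (-⅓ + 1) = 6 - 1*⅔ = 6 - ⅔ = 16/3 ≈ 5.3333)
(1619 - 2018)*k = (1619 - 2018)*(16/3) = -399*16/3 = -2128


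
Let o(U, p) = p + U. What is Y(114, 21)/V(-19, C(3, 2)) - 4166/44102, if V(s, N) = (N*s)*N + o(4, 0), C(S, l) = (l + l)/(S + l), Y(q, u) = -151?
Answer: 82817593/4498404 ≈ 18.410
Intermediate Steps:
o(U, p) = U + p
C(S, l) = 2*l/(S + l) (C(S, l) = (2*l)/(S + l) = 2*l/(S + l))
V(s, N) = 4 + s*N² (V(s, N) = (N*s)*N + (4 + 0) = s*N² + 4 = 4 + s*N²)
Y(114, 21)/V(-19, C(3, 2)) - 4166/44102 = -151/(4 - 19*16/(3 + 2)²) - 4166/44102 = -151/(4 - 19*(2*2/5)²) - 4166*1/44102 = -151/(4 - 19*(2*2*(⅕))²) - 2083/22051 = -151/(4 - 19*(⅘)²) - 2083/22051 = -151/(4 - 19*16/25) - 2083/22051 = -151/(4 - 304/25) - 2083/22051 = -151/(-204/25) - 2083/22051 = -151*(-25/204) - 2083/22051 = 3775/204 - 2083/22051 = 82817593/4498404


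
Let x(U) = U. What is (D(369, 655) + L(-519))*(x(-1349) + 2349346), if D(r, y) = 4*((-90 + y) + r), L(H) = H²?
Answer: 641230936709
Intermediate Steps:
D(r, y) = -360 + 4*r + 4*y (D(r, y) = 4*(-90 + r + y) = -360 + 4*r + 4*y)
(D(369, 655) + L(-519))*(x(-1349) + 2349346) = ((-360 + 4*369 + 4*655) + (-519)²)*(-1349 + 2349346) = ((-360 + 1476 + 2620) + 269361)*2347997 = (3736 + 269361)*2347997 = 273097*2347997 = 641230936709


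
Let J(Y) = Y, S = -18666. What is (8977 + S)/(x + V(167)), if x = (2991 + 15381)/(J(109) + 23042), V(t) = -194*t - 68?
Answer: 74770013/250533998 ≈ 0.29844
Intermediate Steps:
V(t) = -68 - 194*t
x = 6124/7717 (x = (2991 + 15381)/(109 + 23042) = 18372/23151 = 18372*(1/23151) = 6124/7717 ≈ 0.79357)
(8977 + S)/(x + V(167)) = (8977 - 18666)/(6124/7717 + (-68 - 194*167)) = -9689/(6124/7717 + (-68 - 32398)) = -9689/(6124/7717 - 32466) = -9689/(-250533998/7717) = -9689*(-7717/250533998) = 74770013/250533998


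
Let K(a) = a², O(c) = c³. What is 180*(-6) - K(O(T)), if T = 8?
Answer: -263224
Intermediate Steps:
180*(-6) - K(O(T)) = 180*(-6) - (8³)² = -1080 - 1*512² = -1080 - 1*262144 = -1080 - 262144 = -263224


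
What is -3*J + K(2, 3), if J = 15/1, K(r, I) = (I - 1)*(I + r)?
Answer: -35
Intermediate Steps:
K(r, I) = (-1 + I)*(I + r)
J = 15 (J = 15*1 = 15)
-3*J + K(2, 3) = -3*15 + (3² - 1*3 - 1*2 + 3*2) = -45 + (9 - 3 - 2 + 6) = -45 + 10 = -35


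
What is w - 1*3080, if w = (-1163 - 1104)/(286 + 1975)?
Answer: -6966147/2261 ≈ -3081.0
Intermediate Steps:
w = -2267/2261 ≈ -1.0027
w - 1*3080 = -2267/2261 - 1*3080 = -2267/2261 - 3080 = -6966147/2261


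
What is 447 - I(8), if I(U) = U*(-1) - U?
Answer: 463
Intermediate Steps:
I(U) = -2*U (I(U) = -U - U = -2*U)
447 - I(8) = 447 - (-2)*8 = 447 - 1*(-16) = 447 + 16 = 463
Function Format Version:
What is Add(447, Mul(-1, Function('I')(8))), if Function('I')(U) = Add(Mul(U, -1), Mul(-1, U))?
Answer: 463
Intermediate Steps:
Function('I')(U) = Mul(-2, U) (Function('I')(U) = Add(Mul(-1, U), Mul(-1, U)) = Mul(-2, U))
Add(447, Mul(-1, Function('I')(8))) = Add(447, Mul(-1, Mul(-2, 8))) = Add(447, Mul(-1, -16)) = Add(447, 16) = 463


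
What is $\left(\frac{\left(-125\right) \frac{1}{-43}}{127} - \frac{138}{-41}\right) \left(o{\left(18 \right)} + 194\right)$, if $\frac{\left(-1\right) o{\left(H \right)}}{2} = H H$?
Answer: $- \frac{344469322}{223901} \approx -1538.5$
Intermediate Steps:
$o{\left(H \right)} = - 2 H^{2}$ ($o{\left(H \right)} = - 2 H H = - 2 H^{2}$)
$\left(\frac{\left(-125\right) \frac{1}{-43}}{127} - \frac{138}{-41}\right) \left(o{\left(18 \right)} + 194\right) = \left(\frac{\left(-125\right) \frac{1}{-43}}{127} - \frac{138}{-41}\right) \left(- 2 \cdot 18^{2} + 194\right) = \left(\left(-125\right) \left(- \frac{1}{43}\right) \frac{1}{127} - - \frac{138}{41}\right) \left(\left(-2\right) 324 + 194\right) = \left(\frac{125}{43} \cdot \frac{1}{127} + \frac{138}{41}\right) \left(-648 + 194\right) = \left(\frac{125}{5461} + \frac{138}{41}\right) \left(-454\right) = \frac{758743}{223901} \left(-454\right) = - \frac{344469322}{223901}$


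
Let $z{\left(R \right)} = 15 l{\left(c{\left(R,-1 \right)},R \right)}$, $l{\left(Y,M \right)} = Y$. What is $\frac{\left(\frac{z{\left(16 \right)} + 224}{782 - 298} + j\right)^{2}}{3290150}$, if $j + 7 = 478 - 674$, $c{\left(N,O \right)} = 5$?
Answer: $\frac{9594790209}{770737378400} \approx 0.012449$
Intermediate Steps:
$j = -203$ ($j = -7 + \left(478 - 674\right) = -7 - 196 = -203$)
$z{\left(R \right)} = 75$ ($z{\left(R \right)} = 15 \cdot 5 = 75$)
$\frac{\left(\frac{z{\left(16 \right)} + 224}{782 - 298} + j\right)^{2}}{3290150} = \frac{\left(\frac{75 + 224}{782 - 298} - 203\right)^{2}}{3290150} = \left(\frac{299}{484} - 203\right)^{2} \cdot \frac{1}{3290150} = \left(- \frac{97953}{484}\right)^{2} \cdot \frac{1}{3290150} = \frac{9594790209}{234256} \cdot \frac{1}{3290150} = \frac{9594790209}{770737378400}$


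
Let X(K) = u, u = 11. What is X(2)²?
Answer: 121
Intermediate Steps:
X(K) = 11
X(2)² = 11² = 121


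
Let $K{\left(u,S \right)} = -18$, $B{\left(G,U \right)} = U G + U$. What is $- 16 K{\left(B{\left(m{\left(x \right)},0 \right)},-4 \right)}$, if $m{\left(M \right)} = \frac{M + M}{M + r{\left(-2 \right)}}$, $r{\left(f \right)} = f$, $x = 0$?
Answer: $288$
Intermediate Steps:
$m{\left(M \right)} = \frac{2 M}{-2 + M}$ ($m{\left(M \right)} = \frac{M + M}{M - 2} = \frac{2 M}{-2 + M}$)
$B{\left(G,U \right)} = U + G U$ ($B{\left(G,U \right)} = G U + U = U + G U$)
$- 16 K{\left(B{\left(m{\left(x \right)},0 \right)},-4 \right)} = \left(-16\right) \left(-18\right) = 288$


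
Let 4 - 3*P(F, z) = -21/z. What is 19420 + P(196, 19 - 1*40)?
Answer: 19421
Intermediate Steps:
P(F, z) = 4/3 + 7/z (P(F, z) = 4/3 - (-7)/z = 4/3 + 7/z)
19420 + P(196, 19 - 1*40) = 19420 + (4/3 + 7/(19 - 1*40)) = 19420 + (4/3 + 7/(19 - 40)) = 19420 + (4/3 + 7/(-21)) = 19420 + (4/3 + 7*(-1/21)) = 19420 + (4/3 - 1/3) = 19420 + 1 = 19421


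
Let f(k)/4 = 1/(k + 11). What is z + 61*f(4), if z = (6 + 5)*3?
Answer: 739/15 ≈ 49.267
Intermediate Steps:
f(k) = 4/(11 + k) (f(k) = 4/(k + 11) = 4/(11 + k))
z = 33 (z = 11*3 = 33)
z + 61*f(4) = 33 + 61*(4/(11 + 4)) = 33 + 61*(4/15) = 33 + 244/15 = 739/15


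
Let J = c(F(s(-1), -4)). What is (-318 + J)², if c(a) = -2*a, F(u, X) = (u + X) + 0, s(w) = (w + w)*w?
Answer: 98596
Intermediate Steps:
s(w) = 2*w² (s(w) = (2*w)*w = 2*w²)
F(u, X) = X + u (F(u, X) = (X + u) + 0 = X + u)
J = 4 (J = -2*(-4 + 2*(-1)²) = -2*(-4 + 2*1) = -2*(-4 + 2) = -2*(-2) = 4)
(-318 + J)² = (-318 + 4)² = (-314)² = 98596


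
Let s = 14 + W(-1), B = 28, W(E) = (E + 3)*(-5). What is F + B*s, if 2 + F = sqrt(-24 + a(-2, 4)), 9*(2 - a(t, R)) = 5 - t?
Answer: 110 + I*sqrt(205)/3 ≈ 110.0 + 4.7726*I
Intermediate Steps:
W(E) = -15 - 5*E (W(E) = (3 + E)*(-5) = -15 - 5*E)
a(t, R) = 13/9 + t/9 (a(t, R) = 2 - (5 - t)/9 = 2 + (-5/9 + t/9) = 13/9 + t/9)
F = -2 + I*sqrt(205)/3 (F = -2 + sqrt(-24 + (13/9 + (1/9)*(-2))) = -2 + sqrt(-24 + (13/9 - 2/9)) = -2 + sqrt(-24 + 11/9) = -2 + sqrt(-205/9) = -2 + I*sqrt(205)/3 ≈ -2.0 + 4.7726*I)
s = 4 (s = 14 + (-15 - 5*(-1)) = 14 + (-15 + 5) = 14 - 10 = 4)
F + B*s = (-2 + I*sqrt(205)/3) + 28*4 = (-2 + I*sqrt(205)/3) + 112 = 110 + I*sqrt(205)/3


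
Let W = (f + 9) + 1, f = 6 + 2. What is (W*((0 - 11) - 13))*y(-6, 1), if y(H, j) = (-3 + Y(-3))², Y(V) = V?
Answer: -15552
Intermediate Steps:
f = 8
y(H, j) = 36 (y(H, j) = (-3 - 3)² = (-6)² = 36)
W = 18 (W = (8 + 9) + 1 = 17 + 1 = 18)
(W*((0 - 11) - 13))*y(-6, 1) = (18*((0 - 11) - 13))*36 = (18*(-11 - 13))*36 = (18*(-24))*36 = -432*36 = -15552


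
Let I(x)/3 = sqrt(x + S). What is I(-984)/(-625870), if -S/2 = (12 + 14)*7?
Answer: -3*I*sqrt(337)/312935 ≈ -0.00017599*I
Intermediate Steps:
S = -364 (S = -2*(12 + 14)*7 = -52*7 = -2*182 = -364)
I(x) = 3*sqrt(-364 + x) (I(x) = 3*sqrt(x - 364) = 3*sqrt(-364 + x))
I(-984)/(-625870) = (3*sqrt(-364 - 984))/(-625870) = (3*sqrt(-1348))*(-1/625870) = (3*(2*I*sqrt(337)))*(-1/625870) = (6*I*sqrt(337))*(-1/625870) = -3*I*sqrt(337)/312935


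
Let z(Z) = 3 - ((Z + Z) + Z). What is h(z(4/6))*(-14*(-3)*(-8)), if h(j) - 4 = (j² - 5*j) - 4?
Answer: 1344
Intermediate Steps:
z(Z) = 3 - 3*Z (z(Z) = 3 - (2*Z + Z) = 3 - 3*Z)
h(j) = j² - 5*j (h(j) = 4 + ((j² - 5*j) - 4) = 4 + (-4 + j² - 5*j) = j² - 5*j)
h(z(4/6))*(-14*(-3)*(-8)) = ((3 - 12/6)*(-5 + (3 - 12/6)))*(-14*(-3)*(-8)) = ((3 - 12/6)*(-5 + (3 - 12/6)))*(42*(-8)) = ((3 - 3*⅔)*(-5 + (3 - 3*⅔)))*(-336) = ((3 - 2)*(-5 + (3 - 2)))*(-336) = (1*(-5 + 1))*(-336) = (1*(-4))*(-336) = -4*(-336) = 1344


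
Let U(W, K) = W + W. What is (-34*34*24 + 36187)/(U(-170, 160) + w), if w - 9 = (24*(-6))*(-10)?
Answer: 8443/1109 ≈ 7.6132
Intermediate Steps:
U(W, K) = 2*W
w = 1449 (w = 9 + (24*(-6))*(-10) = 9 - 144*(-10) = 9 + 1440 = 1449)
(-34*34*24 + 36187)/(U(-170, 160) + w) = (-34*34*24 + 36187)/(2*(-170) + 1449) = (-1156*24 + 36187)/(-340 + 1449) = (-27744 + 36187)/1109 = 8443*(1/1109) = 8443/1109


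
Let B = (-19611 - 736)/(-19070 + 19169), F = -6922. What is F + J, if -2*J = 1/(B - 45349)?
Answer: -62435027813/9019796 ≈ -6922.0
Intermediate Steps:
B = -20347/99 ≈ -205.53
J = 99/9019796 (J = -1/(2*(-20347/99 - 45349)) = -1/(2*(-4509898/99)) = -1/2*(-99/4509898) = 99/9019796 ≈ 1.0976e-5)
F + J = -6922 + 99/9019796 = -62435027813/9019796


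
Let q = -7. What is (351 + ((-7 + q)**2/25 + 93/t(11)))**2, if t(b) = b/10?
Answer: 14867168761/75625 ≈ 1.9659e+5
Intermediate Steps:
t(b) = b/10 (t(b) = b*(1/10) = b/10)
(351 + ((-7 + q)**2/25 + 93/t(11)))**2 = (351 + ((-7 - 7)**2/25 + 93/(((1/10)*11))))**2 = (351 + ((-14)**2*(1/25) + 93/(11/10)))**2 = (351 + (196*(1/25) + 93*(10/11)))**2 = (351 + (196/25 + 930/11))**2 = (351 + 25406/275)**2 = (121931/275)**2 = 14867168761/75625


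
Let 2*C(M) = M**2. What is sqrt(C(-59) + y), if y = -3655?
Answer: I*sqrt(7658)/2 ≈ 43.755*I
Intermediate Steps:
C(M) = M**2/2
sqrt(C(-59) + y) = sqrt((1/2)*(-59)**2 - 3655) = sqrt((1/2)*3481 - 3655) = sqrt(3481/2 - 3655) = sqrt(-3829/2) = I*sqrt(7658)/2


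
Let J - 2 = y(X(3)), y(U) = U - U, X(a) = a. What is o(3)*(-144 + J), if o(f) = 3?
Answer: -426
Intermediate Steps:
y(U) = 0
J = 2 (J = 2 + 0 = 2)
o(3)*(-144 + J) = 3*(-144 + 2) = 3*(-142) = -426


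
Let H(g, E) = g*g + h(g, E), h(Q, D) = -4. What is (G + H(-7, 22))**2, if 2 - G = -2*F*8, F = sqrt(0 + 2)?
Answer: 2721 + 1504*sqrt(2) ≈ 4848.0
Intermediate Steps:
H(g, E) = -4 + g**2 (H(g, E) = g*g - 4 = g**2 - 4 = -4 + g**2)
F = sqrt(2) ≈ 1.4142
G = 2 + 16*sqrt(2) (G = 2 - (-2*sqrt(2))*8 = 2 - (-16)*sqrt(2) = 2 + 16*sqrt(2) ≈ 24.627)
(G + H(-7, 22))**2 = ((2 + 16*sqrt(2)) + (-4 + (-7)**2))**2 = ((2 + 16*sqrt(2)) + (-4 + 49))**2 = ((2 + 16*sqrt(2)) + 45)**2 = (47 + 16*sqrt(2))**2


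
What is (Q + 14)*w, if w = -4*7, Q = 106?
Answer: -3360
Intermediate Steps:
w = -28
(Q + 14)*w = (106 + 14)*(-28) = 120*(-28) = -3360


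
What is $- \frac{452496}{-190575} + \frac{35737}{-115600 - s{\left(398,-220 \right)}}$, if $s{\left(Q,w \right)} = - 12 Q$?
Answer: $\frac{187605359}{91429800} \approx 2.0519$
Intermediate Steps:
$- \frac{452496}{-190575} + \frac{35737}{-115600 - s{\left(398,-220 \right)}} = - \frac{452496}{-190575} + \frac{35737}{-115600 - \left(-12\right) 398} = \left(-452496\right) \left(- \frac{1}{190575}\right) + \frac{35737}{-115600 - -4776} = \frac{13712}{5775} + \frac{35737}{-115600 + 4776} = \frac{13712}{5775} + \frac{35737}{-110824} = \frac{13712}{5775} + 35737 \left(- \frac{1}{110824}\right) = \frac{13712}{5775} - \frac{35737}{110824} = \frac{187605359}{91429800}$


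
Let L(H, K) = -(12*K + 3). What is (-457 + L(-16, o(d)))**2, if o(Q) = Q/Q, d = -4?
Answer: 222784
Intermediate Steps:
o(Q) = 1
L(H, K) = -3 - 12*K (L(H, K) = -(3 + 12*K) = -3 - 12*K)
(-457 + L(-16, o(d)))**2 = (-457 + (-3 - 12*1))**2 = (-457 + (-3 - 12))**2 = (-457 - 15)**2 = (-472)**2 = 222784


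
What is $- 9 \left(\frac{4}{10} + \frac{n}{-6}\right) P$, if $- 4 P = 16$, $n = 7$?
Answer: $- \frac{138}{5} \approx -27.6$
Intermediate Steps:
$P = -4$ ($P = \left(- \frac{1}{4}\right) 16 = -4$)
$- 9 \left(\frac{4}{10} + \frac{n}{-6}\right) P = - 9 \left(\frac{4}{10} + \frac{7}{-6}\right) \left(-4\right) = - 9 \left(4 \cdot \frac{1}{10} + 7 \left(- \frac{1}{6}\right)\right) \left(-4\right) = - 9 \left(\frac{2}{5} - \frac{7}{6}\right) \left(-4\right) = \left(-9\right) \left(- \frac{23}{30}\right) \left(-4\right) = \frac{69}{10} \left(-4\right) = - \frac{138}{5}$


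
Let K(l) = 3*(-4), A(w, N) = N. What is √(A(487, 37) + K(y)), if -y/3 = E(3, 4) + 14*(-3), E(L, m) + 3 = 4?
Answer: 5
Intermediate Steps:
E(L, m) = 1 (E(L, m) = -3 + 4 = 1)
y = 123 (y = -3*(1 + 14*(-3)) = -3*(1 - 42) = -3*(-41) = 123)
K(l) = -12
√(A(487, 37) + K(y)) = √(37 - 12) = √25 = 5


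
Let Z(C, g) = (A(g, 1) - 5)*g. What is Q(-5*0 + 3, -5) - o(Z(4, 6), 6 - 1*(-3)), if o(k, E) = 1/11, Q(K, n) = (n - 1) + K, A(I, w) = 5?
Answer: -34/11 ≈ -3.0909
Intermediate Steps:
Q(K, n) = -1 + K + n (Q(K, n) = (-1 + n) + K = -1 + K + n)
Z(C, g) = 0 (Z(C, g) = (5 - 5)*g = 0*g = 0)
o(k, E) = 1/11
Q(-5*0 + 3, -5) - o(Z(4, 6), 6 - 1*(-3)) = (-1 + (-5*0 + 3) - 5) - 1*1/11 = (-1 + (0 + 3) - 5) - 1/11 = (-1 + 3 - 5) - 1/11 = -3 - 1/11 = -34/11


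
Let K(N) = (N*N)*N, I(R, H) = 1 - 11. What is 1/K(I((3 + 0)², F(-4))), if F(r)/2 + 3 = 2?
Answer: -1/1000 ≈ -0.0010000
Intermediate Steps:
F(r) = -2 (F(r) = -6 + 2*2 = -6 + 4 = -2)
I(R, H) = -10
K(N) = N³ (K(N) = N²*N = N³)
1/K(I((3 + 0)², F(-4))) = 1/((-10)³) = 1/(-1000) = -1/1000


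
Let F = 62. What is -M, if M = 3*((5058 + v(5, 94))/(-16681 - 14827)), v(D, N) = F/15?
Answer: 18983/39385 ≈ 0.48199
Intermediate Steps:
v(D, N) = 62/15
M = -18983/39385 (M = 3*((5058 + 62/15)/(-16681 - 14827)) = 3*((75932/15)/(-31508)) = 3*((75932/15)*(-1/31508)) = 3*(-18983/118155) = -18983/39385 ≈ -0.48199)
-M = -1*(-18983/39385) = 18983/39385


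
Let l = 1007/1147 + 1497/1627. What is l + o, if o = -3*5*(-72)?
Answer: 2018817968/1866169 ≈ 1081.8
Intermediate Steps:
l = 3355448/1866169 (l = 1007*(1/1147) + 1497*(1/1627) = 1007/1147 + 1497/1627 = 3355448/1866169 ≈ 1.7980)
o = 1080 (o = -15*(-72) = 1080)
l + o = 3355448/1866169 + 1080 = 2018817968/1866169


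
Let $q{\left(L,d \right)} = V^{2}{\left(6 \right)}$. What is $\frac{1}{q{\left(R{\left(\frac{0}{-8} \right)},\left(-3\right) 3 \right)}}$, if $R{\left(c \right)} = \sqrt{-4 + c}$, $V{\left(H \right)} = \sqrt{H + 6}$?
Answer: $\frac{1}{12} \approx 0.083333$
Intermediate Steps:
$V{\left(H \right)} = \sqrt{6 + H}$
$q{\left(L,d \right)} = 12$ ($q{\left(L,d \right)} = \left(\sqrt{6 + 6}\right)^{2} = \left(\sqrt{12}\right)^{2} = \left(2 \sqrt{3}\right)^{2} = 12$)
$\frac{1}{q{\left(R{\left(\frac{0}{-8} \right)},\left(-3\right) 3 \right)}} = \frac{1}{12}$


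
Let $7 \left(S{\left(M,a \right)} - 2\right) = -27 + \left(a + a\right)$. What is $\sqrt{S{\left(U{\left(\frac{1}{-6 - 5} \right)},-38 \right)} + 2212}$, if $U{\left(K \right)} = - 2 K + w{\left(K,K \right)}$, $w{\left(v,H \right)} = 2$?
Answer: $\frac{\sqrt{107765}}{7} \approx 46.897$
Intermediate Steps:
$U{\left(K \right)} = 2 - 2 K$ ($U{\left(K \right)} = - 2 K + 2 = 2 - 2 K$)
$S{\left(M,a \right)} = - \frac{13}{7} + \frac{2 a}{7}$ ($S{\left(M,a \right)} = 2 + \frac{-27 + \left(a + a\right)}{7} = 2 + \frac{-27 + 2 a}{7} = 2 + \left(- \frac{27}{7} + \frac{2 a}{7}\right) = - \frac{13}{7} + \frac{2 a}{7}$)
$\sqrt{S{\left(U{\left(\frac{1}{-6 - 5} \right)},-38 \right)} + 2212} = \sqrt{\left(- \frac{13}{7} + \frac{2}{7} \left(-38\right)\right) + 2212} = \sqrt{\left(- \frac{13}{7} - \frac{76}{7}\right) + 2212} = \sqrt{- \frac{89}{7} + 2212} = \sqrt{\frac{15395}{7}} = \frac{\sqrt{107765}}{7}$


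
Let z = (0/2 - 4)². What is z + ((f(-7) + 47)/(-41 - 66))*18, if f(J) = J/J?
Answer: 848/107 ≈ 7.9252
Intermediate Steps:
f(J) = 1
z = 16 (z = (0*(½) - 4)² = (0 - 4)² = (-4)² = 16)
z + ((f(-7) + 47)/(-41 - 66))*18 = 16 + ((1 + 47)/(-41 - 66))*18 = 16 + (48/(-107))*18 = 16 + (48*(-1/107))*18 = 16 - 48/107*18 = 16 - 864/107 = 848/107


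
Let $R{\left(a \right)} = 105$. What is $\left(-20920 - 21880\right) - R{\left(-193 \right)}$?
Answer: $-42905$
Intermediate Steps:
$\left(-20920 - 21880\right) - R{\left(-193 \right)} = \left(-20920 - 21880\right) - 105 = -42800 - 105 = -42905$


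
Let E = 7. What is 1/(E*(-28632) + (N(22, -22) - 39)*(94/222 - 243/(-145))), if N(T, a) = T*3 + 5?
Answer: -16095/3224743064 ≈ -4.9911e-6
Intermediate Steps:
N(T, a) = 5 + 3*T (N(T, a) = 3*T + 5 = 5 + 3*T)
1/(E*(-28632) + (N(22, -22) - 39)*(94/222 - 243/(-145))) = 1/(7*(-28632) + ((5 + 3*22) - 39)*(94/222 - 243/(-145))) = 1/(-200424 + ((5 + 66) - 39)*(94*(1/222) - 243*(-1/145))) = 1/(-200424 + (71 - 39)*(47/111 + 243/145)) = 1/(-200424 + 32*(33788/16095)) = 1/(-200424 + 1081216/16095) = 1/(-3224743064/16095) = -16095/3224743064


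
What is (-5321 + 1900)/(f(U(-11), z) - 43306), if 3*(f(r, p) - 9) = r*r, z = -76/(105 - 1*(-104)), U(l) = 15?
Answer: 3421/43222 ≈ 0.079149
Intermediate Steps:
z = -4/11 (z = -76/(105 + 104) = -76/209 = -76*1/209 = -4/11 ≈ -0.36364)
f(r, p) = 9 + r²/3 (f(r, p) = 9 + (r*r)/3 = 9 + r²/3)
(-5321 + 1900)/(f(U(-11), z) - 43306) = (-5321 + 1900)/((9 + (⅓)*15²) - 43306) = -3421/((9 + (⅓)*225) - 43306) = -3421/((9 + 75) - 43306) = -3421/(84 - 43306) = -3421/(-43222) = -3421*(-1/43222) = 3421/43222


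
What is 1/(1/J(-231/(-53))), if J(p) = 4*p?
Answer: 924/53 ≈ 17.434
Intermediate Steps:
1/(1/J(-231/(-53))) = 1/(1/(4*(-231/(-53)))) = 1/(1/(4*(-231*(-1/53)))) = 1/(1/(4*(231/53))) = 1/(1/(924/53)) = 1/(53/924) = 924/53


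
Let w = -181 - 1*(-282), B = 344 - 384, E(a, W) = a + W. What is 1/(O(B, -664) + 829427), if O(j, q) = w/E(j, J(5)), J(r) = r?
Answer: 35/29029844 ≈ 1.2057e-6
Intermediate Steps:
E(a, W) = W + a
B = -40
w = 101 (w = -181 + 282 = 101)
O(j, q) = 101/(5 + j)
1/(O(B, -664) + 829427) = 1/(101/(5 - 40) + 829427) = 1/(101/(-35) + 829427) = 1/(101*(-1/35) + 829427) = 1/(-101/35 + 829427) = 1/(29029844/35) = 35/29029844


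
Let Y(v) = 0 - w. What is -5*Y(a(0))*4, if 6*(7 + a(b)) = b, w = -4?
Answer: -80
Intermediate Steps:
a(b) = -7 + b/6
Y(v) = 4 (Y(v) = 0 - 1*(-4) = 0 + 4 = 4)
-5*Y(a(0))*4 = -5*4*4 = -20*4 = -80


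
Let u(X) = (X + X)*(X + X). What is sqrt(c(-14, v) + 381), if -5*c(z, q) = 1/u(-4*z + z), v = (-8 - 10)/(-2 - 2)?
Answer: 17*sqrt(232555)/420 ≈ 19.519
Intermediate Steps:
u(X) = 4*X**2 (u(X) = (2*X)*(2*X) = 4*X**2)
v = 9/2 (v = -18/(-4) = -18*(-1/4) = 9/2 ≈ 4.5000)
c(z, q) = -1/(180*z**2) (c(z, q) = -1/(4*(-4*z + z)**2)/5 = -1/(36*z**2)/5 = -1/(180*z**2))
sqrt(c(-14, v) + 381) = sqrt(-1/180/(-14)**2 + 381) = sqrt(-1/180*1/196 + 381) = sqrt(-1/35280 + 381) = sqrt(13441679/35280) = 17*sqrt(232555)/420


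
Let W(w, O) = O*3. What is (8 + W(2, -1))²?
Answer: 25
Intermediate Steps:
W(w, O) = 3*O
(8 + W(2, -1))² = (8 + 3*(-1))² = (8 - 3)² = 5² = 25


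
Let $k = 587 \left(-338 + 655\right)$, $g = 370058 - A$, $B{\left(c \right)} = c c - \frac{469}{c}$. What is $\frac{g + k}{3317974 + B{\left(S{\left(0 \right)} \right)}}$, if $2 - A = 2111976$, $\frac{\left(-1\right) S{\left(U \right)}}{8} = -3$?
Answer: $\frac{64034664}{79644731} \approx 0.804$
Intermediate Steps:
$S{\left(U \right)} = 24$ ($S{\left(U \right)} = \left(-8\right) \left(-3\right) = 24$)
$B{\left(c \right)} = c^{2} - \frac{469}{c}$
$A = -2111974$ ($A = 2 - 2111976 = -2111974$)
$g = 2482032$ ($g = 370058 - -2111974 = 370058 + 2111974 = 2482032$)
$k = 186079$ ($k = 587 \cdot 317 = 186079$)
$\frac{g + k}{3317974 + B{\left(S{\left(0 \right)} \right)}} = \frac{2482032 + 186079}{3317974 + \frac{-469 + 24^{3}}{24}} = \frac{2668111}{3317974 + \frac{-469 + 13824}{24}} = \frac{2668111}{3317974 + \frac{1}{24} \cdot 13355} = \frac{2668111}{3317974 + \frac{13355}{24}} = \frac{2668111}{\frac{79644731}{24}} = 2668111 \cdot \frac{24}{79644731} = \frac{64034664}{79644731}$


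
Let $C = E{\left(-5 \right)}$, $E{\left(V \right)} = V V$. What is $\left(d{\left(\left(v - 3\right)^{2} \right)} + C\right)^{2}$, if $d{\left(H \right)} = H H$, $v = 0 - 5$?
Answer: $16982641$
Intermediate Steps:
$v = -5$
$E{\left(V \right)} = V^{2}$
$C = 25$ ($C = \left(-5\right)^{2} = 25$)
$d{\left(H \right)} = H^{2}$
$\left(d{\left(\left(v - 3\right)^{2} \right)} + C\right)^{2} = \left(\left(\left(-5 - 3\right)^{2}\right)^{2} + 25\right)^{2} = \left(\left(\left(-8\right)^{2}\right)^{2} + 25\right)^{2} = \left(64^{2} + 25\right)^{2} = \left(4096 + 25\right)^{2} = 4121^{2} = 16982641$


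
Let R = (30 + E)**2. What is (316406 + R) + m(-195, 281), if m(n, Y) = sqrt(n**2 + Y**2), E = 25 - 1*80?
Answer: 317031 + sqrt(116986) ≈ 3.1737e+5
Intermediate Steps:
E = -55 (E = 25 - 80 = -55)
R = 625 (R = (30 - 55)**2 = (-25)**2 = 625)
m(n, Y) = sqrt(Y**2 + n**2)
(316406 + R) + m(-195, 281) = (316406 + 625) + sqrt(281**2 + (-195)**2) = 317031 + sqrt(78961 + 38025) = 317031 + sqrt(116986)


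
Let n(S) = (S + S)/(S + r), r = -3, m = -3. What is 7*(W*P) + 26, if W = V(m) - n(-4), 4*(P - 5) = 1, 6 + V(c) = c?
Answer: -1387/4 ≈ -346.75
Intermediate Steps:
V(c) = -6 + c
n(S) = 2*S/(-3 + S) (n(S) = (S + S)/(S - 3) = (2*S)/(-3 + S) = 2*S/(-3 + S))
P = 21/4 (P = 5 + (1/4)*1 = 5 + 1/4 = 21/4 ≈ 5.2500)
W = -71/7 (W = (-6 - 3) - 2*(-4)/(-3 - 4) = -9 - 2*(-4)/(-7) = -9 - 2*(-4)*(-1)/7 = -9 - 1*8/7 = -9 - 8/7 = -71/7 ≈ -10.143)
7*(W*P) + 26 = 7*(-71/7*21/4) + 26 = 7*(-213/4) + 26 = -1491/4 + 26 = -1387/4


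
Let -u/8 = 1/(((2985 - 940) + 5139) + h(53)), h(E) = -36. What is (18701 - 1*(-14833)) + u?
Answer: 59925256/1787 ≈ 33534.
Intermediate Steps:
u = -2/1787 (u = -8/(((2985 - 940) + 5139) - 36) = -8/((2045 + 5139) - 36) = -8/(7184 - 36) = -8/7148 = -8*1/7148 = -2/1787 ≈ -0.0011192)
(18701 - 1*(-14833)) + u = (18701 - 1*(-14833)) - 2/1787 = (18701 + 14833) - 2/1787 = 33534 - 2/1787 = 59925256/1787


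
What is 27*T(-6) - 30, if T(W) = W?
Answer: -192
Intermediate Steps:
27*T(-6) - 30 = 27*(-6) - 30 = -162 - 30 = -192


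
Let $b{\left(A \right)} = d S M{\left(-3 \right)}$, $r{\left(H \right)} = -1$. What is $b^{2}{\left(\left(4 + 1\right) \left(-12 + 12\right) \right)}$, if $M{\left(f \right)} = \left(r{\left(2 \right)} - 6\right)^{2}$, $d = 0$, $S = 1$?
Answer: $0$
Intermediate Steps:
$M{\left(f \right)} = 49$ ($M{\left(f \right)} = \left(-1 - 6\right)^{2} = \left(-7\right)^{2} = 49$)
$b{\left(A \right)} = 0$ ($b{\left(A \right)} = 0 \cdot 1 \cdot 49 = 0 \cdot 49 = 0$)
$b^{2}{\left(\left(4 + 1\right) \left(-12 + 12\right) \right)} = 0^{2} = 0$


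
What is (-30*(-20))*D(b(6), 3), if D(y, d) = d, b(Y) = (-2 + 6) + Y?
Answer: 1800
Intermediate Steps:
b(Y) = 4 + Y
(-30*(-20))*D(b(6), 3) = -30*(-20)*3 = 600*3 = 1800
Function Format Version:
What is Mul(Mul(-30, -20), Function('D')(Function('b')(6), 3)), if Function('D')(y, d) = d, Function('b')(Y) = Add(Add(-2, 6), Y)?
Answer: 1800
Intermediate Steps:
Function('b')(Y) = Add(4, Y)
Mul(Mul(-30, -20), Function('D')(Function('b')(6), 3)) = Mul(Mul(-30, -20), 3) = Mul(600, 3) = 1800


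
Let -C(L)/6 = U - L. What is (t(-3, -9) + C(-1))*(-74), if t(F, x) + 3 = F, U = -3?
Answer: -444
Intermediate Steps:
t(F, x) = -3 + F
C(L) = 18 + 6*L (C(L) = -6*(-3 - L) = 18 + 6*L)
(t(-3, -9) + C(-1))*(-74) = ((-3 - 3) + (18 + 6*(-1)))*(-74) = (-6 + (18 - 6))*(-74) = (-6 + 12)*(-74) = 6*(-74) = -444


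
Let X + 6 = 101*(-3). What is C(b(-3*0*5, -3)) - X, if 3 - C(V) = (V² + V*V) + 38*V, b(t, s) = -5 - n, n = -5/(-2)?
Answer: 969/2 ≈ 484.50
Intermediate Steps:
n = 5/2 (n = -5*(-½) = 5/2 ≈ 2.5000)
b(t, s) = -15/2 (b(t, s) = -5 - 1*5/2 = -5 - 5/2 = -15/2)
C(V) = 3 - 38*V - 2*V² (C(V) = 3 - ((V² + V*V) + 38*V) = 3 - ((V² + V²) + 38*V) = 3 - (2*V² + 38*V) = 3 + (-38*V - 2*V²) = 3 - 38*V - 2*V²)
X = -309 (X = -6 + 101*(-3) = -6 - 303 = -309)
C(b(-3*0*5, -3)) - X = (3 - 38*(-15/2) - 2*(-15/2)²) - 1*(-309) = (3 + 285 - 2*225/4) + 309 = (3 + 285 - 225/2) + 309 = 351/2 + 309 = 969/2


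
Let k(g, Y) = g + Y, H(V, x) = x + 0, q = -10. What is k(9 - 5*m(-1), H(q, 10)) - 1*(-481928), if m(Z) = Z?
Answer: 481952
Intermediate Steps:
H(V, x) = x
k(g, Y) = Y + g
k(9 - 5*m(-1), H(q, 10)) - 1*(-481928) = (10 + (9 - 5*(-1))) - 1*(-481928) = (10 + (9 + 5)) + 481928 = (10 + 14) + 481928 = 24 + 481928 = 481952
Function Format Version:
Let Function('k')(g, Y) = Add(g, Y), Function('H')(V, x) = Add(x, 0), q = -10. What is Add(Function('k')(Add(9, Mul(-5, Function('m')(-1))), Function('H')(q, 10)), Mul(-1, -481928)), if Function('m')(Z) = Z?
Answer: 481952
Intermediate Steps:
Function('H')(V, x) = x
Function('k')(g, Y) = Add(Y, g)
Add(Function('k')(Add(9, Mul(-5, Function('m')(-1))), Function('H')(q, 10)), Mul(-1, -481928)) = Add(Add(10, Add(9, Mul(-5, -1))), Mul(-1, -481928)) = Add(Add(10, Add(9, 5)), 481928) = Add(Add(10, 14), 481928) = Add(24, 481928) = 481952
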